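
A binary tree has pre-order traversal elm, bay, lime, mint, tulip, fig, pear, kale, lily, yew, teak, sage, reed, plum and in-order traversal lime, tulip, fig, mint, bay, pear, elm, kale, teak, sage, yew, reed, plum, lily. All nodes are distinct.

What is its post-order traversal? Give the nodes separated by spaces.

fig tulip mint lime pear bay sage teak plum reed yew lily kale elm

The first element of pre-order is the root; it splits in-order into left and right subtrees.
Root elm: left subtree has 6 nodes {lime, tulip, fig, mint, bay, pear}, right has 7 {kale, teak, sage, yew, reed, plum, lily}.
  Root bay: left subtree has 4 nodes {lime, tulip, fig, mint}, right has 1 {pear}.
    Root lime: left subtree has 0 nodes { }, right has 3 {tulip, fig, mint}.
      Root mint: left subtree has 2 nodes {tulip, fig}, right has 0 { }.
        Root tulip: left subtree has 0 nodes { }, right has 1 {fig}.
  Root kale: left subtree has 0 nodes { }, right has 6 {teak, sage, yew, reed, plum, lily}.
    Root lily: left subtree has 5 nodes {teak, sage, yew, reed, plum}, right has 0 { }.
      Root yew: left subtree has 2 nodes {teak, sage}, right has 2 {reed, plum}.
        Root teak: left subtree has 0 nodes { }, right has 1 {sage}.
        Root reed: left subtree has 0 nodes { }, right has 1 {plum}.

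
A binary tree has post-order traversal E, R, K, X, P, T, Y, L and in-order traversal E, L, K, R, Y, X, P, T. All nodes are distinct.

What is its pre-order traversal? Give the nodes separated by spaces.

The last element of post-order is the root; it splits in-order into left and right subtrees.
Root L: left subtree has 1 node {E}, right has 6 {K, R, Y, X, P, T}.
  Root Y: left subtree has 2 nodes {K, R}, right has 3 {X, P, T}.
    Root K: left subtree has 0 nodes { }, right has 1 {R}.
    Root T: left subtree has 2 nodes {X, P}, right has 0 { }.
      Root P: left subtree has 1 node {X}, right has 0 { }.

L E Y K R T P X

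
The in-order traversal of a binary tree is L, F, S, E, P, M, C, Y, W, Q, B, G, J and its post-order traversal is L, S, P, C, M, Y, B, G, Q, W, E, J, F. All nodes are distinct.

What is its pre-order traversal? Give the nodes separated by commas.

The last element of post-order is the root; it splits in-order into left and right subtrees.
Root F: left subtree has 1 node {L}, right has 11 {S, E, P, M, C, Y, W, Q, B, G, J}.
  Root J: left subtree has 10 nodes {S, E, P, M, C, Y, W, Q, B, G}, right has 0 { }.
    Root E: left subtree has 1 node {S}, right has 8 {P, M, C, Y, W, Q, B, G}.
      Root W: left subtree has 4 nodes {P, M, C, Y}, right has 3 {Q, B, G}.
        Root Y: left subtree has 3 nodes {P, M, C}, right has 0 { }.
          Root M: left subtree has 1 node {P}, right has 1 {C}.
        Root Q: left subtree has 0 nodes { }, right has 2 {B, G}.
          Root G: left subtree has 1 node {B}, right has 0 { }.

F, L, J, E, S, W, Y, M, P, C, Q, G, B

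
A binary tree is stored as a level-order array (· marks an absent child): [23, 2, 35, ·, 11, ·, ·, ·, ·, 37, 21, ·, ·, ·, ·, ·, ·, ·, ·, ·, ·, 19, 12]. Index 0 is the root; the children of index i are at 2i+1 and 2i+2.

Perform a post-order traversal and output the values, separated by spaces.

Post-order visits the left subtree, then the right subtree, then the node.
At 23: go left to 2.
  At 2: no left child.
  At 2: go right to 11.
    At 11: go left to 37.
      37 is a leaf — visit 37.
    At 11: go right to 21.
      At 21: go left to 19.
        19 is a leaf — visit 19.
      At 21: go right to 12.
        12 is a leaf — visit 12.
      Visit 21.
    Visit 11.
  Visit 2.
At 23: go right to 35.
  35 is a leaf — visit 35.
Visit 23.

37 19 12 21 11 2 35 23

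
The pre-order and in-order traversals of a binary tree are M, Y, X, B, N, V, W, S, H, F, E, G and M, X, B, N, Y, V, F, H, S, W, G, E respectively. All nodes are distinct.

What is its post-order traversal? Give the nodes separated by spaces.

N B X F H S G E W V Y M

The first element of pre-order is the root; it splits in-order into left and right subtrees.
Root M: left subtree has 0 nodes { }, right has 11 {X, B, N, Y, V, F, H, S, W, G, E}.
  Root Y: left subtree has 3 nodes {X, B, N}, right has 7 {V, F, H, S, W, G, E}.
    Root X: left subtree has 0 nodes { }, right has 2 {B, N}.
      Root B: left subtree has 0 nodes { }, right has 1 {N}.
    Root V: left subtree has 0 nodes { }, right has 6 {F, H, S, W, G, E}.
      Root W: left subtree has 3 nodes {F, H, S}, right has 2 {G, E}.
        Root S: left subtree has 2 nodes {F, H}, right has 0 { }.
          Root H: left subtree has 1 node {F}, right has 0 { }.
        Root E: left subtree has 1 node {G}, right has 0 { }.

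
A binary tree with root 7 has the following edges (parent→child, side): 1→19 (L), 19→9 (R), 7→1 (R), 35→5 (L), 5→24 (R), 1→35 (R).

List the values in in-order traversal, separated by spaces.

7 19 9 1 5 24 35

In-order visits the left subtree, then the node, then the right subtree.
At 7: no left child.
Visit 7.
At 7: go right to 1.
  At 1: go left to 19.
    At 19: no left child.
    Visit 19.
    At 19: go right to 9.
      9 is a leaf — visit 9.
  Visit 1.
  At 1: go right to 35.
    At 35: go left to 5.
      At 5: no left child.
      Visit 5.
      At 5: go right to 24.
        24 is a leaf — visit 24.
    Visit 35.
    At 35: no right child.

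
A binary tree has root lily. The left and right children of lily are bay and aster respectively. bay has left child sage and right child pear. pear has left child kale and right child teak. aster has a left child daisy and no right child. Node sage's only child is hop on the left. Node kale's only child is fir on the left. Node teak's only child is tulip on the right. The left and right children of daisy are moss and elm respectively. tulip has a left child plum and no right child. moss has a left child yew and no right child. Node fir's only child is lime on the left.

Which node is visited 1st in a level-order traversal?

lily

Level-order visits nodes level by level from the root, left to right within each level.
Level 0: lily
Level 1: bay, aster
Level 2: sage, pear, daisy
Level 3: hop, kale, teak, moss, elm
Level 4: fir, tulip, yew
Level 5: lime, plum
Full level-order sequence: lily, bay, aster, sage, pear, daisy, hop, kale, teak, moss, elm, fir, tulip, yew, lime, plum.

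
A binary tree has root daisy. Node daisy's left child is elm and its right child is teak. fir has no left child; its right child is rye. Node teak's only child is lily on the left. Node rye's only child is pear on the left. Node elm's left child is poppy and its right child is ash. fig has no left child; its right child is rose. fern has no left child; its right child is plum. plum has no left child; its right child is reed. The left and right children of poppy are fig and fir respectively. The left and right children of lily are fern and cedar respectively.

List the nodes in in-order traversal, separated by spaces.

fig rose poppy fir pear rye elm ash daisy fern plum reed lily cedar teak

In-order visits the left subtree, then the node, then the right subtree.
At daisy: go left to elm.
  At elm: go left to poppy.
    At poppy: go left to fig.
      At fig: no left child.
      Visit fig.
      At fig: go right to rose.
        rose is a leaf — visit rose.
    Visit poppy.
    At poppy: go right to fir.
      At fir: no left child.
      Visit fir.
      At fir: go right to rye.
        At rye: go left to pear.
          pear is a leaf — visit pear.
        Visit rye.
        At rye: no right child.
  Visit elm.
  At elm: go right to ash.
    ash is a leaf — visit ash.
Visit daisy.
At daisy: go right to teak.
  At teak: go left to lily.
    At lily: go left to fern.
      At fern: no left child.
      Visit fern.
      At fern: go right to plum.
        At plum: no left child.
        Visit plum.
        At plum: go right to reed.
          reed is a leaf — visit reed.
    Visit lily.
    At lily: go right to cedar.
      cedar is a leaf — visit cedar.
  Visit teak.
  At teak: no right child.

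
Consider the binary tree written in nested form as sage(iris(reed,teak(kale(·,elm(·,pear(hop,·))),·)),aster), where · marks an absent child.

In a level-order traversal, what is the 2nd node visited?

Level-order visits nodes level by level from the root, left to right within each level.
Level 0: sage
Level 1: iris, aster
Level 2: reed, teak
Level 3: kale
Level 4: elm
Level 5: pear
Level 6: hop
Full level-order sequence: sage, iris, aster, reed, teak, kale, elm, pear, hop.

iris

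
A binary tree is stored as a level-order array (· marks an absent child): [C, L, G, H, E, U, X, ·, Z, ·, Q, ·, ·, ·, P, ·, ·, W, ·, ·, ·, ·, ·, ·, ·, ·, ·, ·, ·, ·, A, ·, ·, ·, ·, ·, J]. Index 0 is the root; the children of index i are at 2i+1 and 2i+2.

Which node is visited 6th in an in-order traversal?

E

In-order visits the left subtree, then the node, then the right subtree.
At C: go left to L.
  At L: go left to H.
    At H: no left child.
    Visit H.
    At H: go right to Z.
      At Z: go left to W.
        At W: no left child.
        Visit W.
        At W: go right to J.
          J is a leaf — visit J.
      Visit Z.
      At Z: no right child.
  Visit L.
  At L: go right to E.
    At E: no left child.
    Visit E.
    At E: go right to Q.
      Q is a leaf — visit Q.
Visit C.
At C: go right to G.
  At G: go left to U.
    U is a leaf — visit U.
  Visit G.
  At G: go right to X.
    At X: no left child.
    Visit X.
    At X: go right to P.
      At P: no left child.
      Visit P.
      At P: go right to A.
        A is a leaf — visit A.
Full in-order sequence: H, W, J, Z, L, E, Q, C, U, G, X, P, A.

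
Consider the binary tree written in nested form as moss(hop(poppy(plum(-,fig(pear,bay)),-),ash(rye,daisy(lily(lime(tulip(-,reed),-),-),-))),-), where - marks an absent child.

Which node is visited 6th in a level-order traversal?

rye

Level-order visits nodes level by level from the root, left to right within each level.
Level 0: moss
Level 1: hop
Level 2: poppy, ash
Level 3: plum, rye, daisy
Level 4: fig, lily
Level 5: pear, bay, lime
Level 6: tulip
Level 7: reed
Full level-order sequence: moss, hop, poppy, ash, plum, rye, daisy, fig, lily, pear, bay, lime, tulip, reed.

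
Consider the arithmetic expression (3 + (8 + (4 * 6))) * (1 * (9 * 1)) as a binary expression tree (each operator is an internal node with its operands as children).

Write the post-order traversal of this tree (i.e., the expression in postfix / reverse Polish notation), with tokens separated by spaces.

3 8 4 6 * + + 1 9 1 * * *

Post-order on an expression tree gives postfix notation: for each operator, emit left operand, right operand, then the operator.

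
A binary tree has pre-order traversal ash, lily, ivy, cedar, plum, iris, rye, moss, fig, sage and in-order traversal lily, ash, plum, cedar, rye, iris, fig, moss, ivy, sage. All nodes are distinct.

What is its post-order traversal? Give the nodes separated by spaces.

lily plum rye fig moss iris cedar sage ivy ash

The first element of pre-order is the root; it splits in-order into left and right subtrees.
Root ash: left subtree has 1 node {lily}, right has 8 {plum, cedar, rye, iris, fig, moss, ivy, sage}.
  Root ivy: left subtree has 6 nodes {plum, cedar, rye, iris, fig, moss}, right has 1 {sage}.
    Root cedar: left subtree has 1 node {plum}, right has 4 {rye, iris, fig, moss}.
      Root iris: left subtree has 1 node {rye}, right has 2 {fig, moss}.
        Root moss: left subtree has 1 node {fig}, right has 0 { }.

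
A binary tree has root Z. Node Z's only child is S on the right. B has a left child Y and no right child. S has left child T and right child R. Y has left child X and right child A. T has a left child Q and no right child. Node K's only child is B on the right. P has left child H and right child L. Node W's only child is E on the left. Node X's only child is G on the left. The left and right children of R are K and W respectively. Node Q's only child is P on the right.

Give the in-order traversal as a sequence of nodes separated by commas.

In-order visits the left subtree, then the node, then the right subtree.
At Z: no left child.
Visit Z.
At Z: go right to S.
  At S: go left to T.
    At T: go left to Q.
      At Q: no left child.
      Visit Q.
      At Q: go right to P.
        At P: go left to H.
          H is a leaf — visit H.
        Visit P.
        At P: go right to L.
          L is a leaf — visit L.
    Visit T.
    At T: no right child.
  Visit S.
  At S: go right to R.
    At R: go left to K.
      At K: no left child.
      Visit K.
      At K: go right to B.
        At B: go left to Y.
          At Y: go left to X.
            At X: go left to G.
              G is a leaf — visit G.
            Visit X.
            At X: no right child.
          Visit Y.
          At Y: go right to A.
            A is a leaf — visit A.
        Visit B.
        At B: no right child.
    Visit R.
    At R: go right to W.
      At W: go left to E.
        E is a leaf — visit E.
      Visit W.
      At W: no right child.

Z, Q, H, P, L, T, S, K, G, X, Y, A, B, R, E, W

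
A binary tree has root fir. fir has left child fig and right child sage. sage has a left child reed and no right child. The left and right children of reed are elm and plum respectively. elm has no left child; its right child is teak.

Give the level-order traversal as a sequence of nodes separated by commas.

fir, fig, sage, reed, elm, plum, teak

Level-order visits nodes level by level from the root, left to right within each level.
Level 0: fir
Level 1: fig, sage
Level 2: reed
Level 3: elm, plum
Level 4: teak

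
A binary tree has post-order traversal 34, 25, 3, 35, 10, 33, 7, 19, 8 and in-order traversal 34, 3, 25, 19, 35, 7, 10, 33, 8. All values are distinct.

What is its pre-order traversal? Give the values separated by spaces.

The last element of post-order is the root; it splits in-order into left and right subtrees.
Root 8: left subtree has 8 nodes {34, 3, 25, 19, 35, 7, 10, 33}, right has 0 { }.
  Root 19: left subtree has 3 nodes {34, 3, 25}, right has 4 {35, 7, 10, 33}.
    Root 3: left subtree has 1 node {34}, right has 1 {25}.
    Root 7: left subtree has 1 node {35}, right has 2 {10, 33}.
      Root 33: left subtree has 1 node {10}, right has 0 { }.

8 19 3 34 25 7 35 33 10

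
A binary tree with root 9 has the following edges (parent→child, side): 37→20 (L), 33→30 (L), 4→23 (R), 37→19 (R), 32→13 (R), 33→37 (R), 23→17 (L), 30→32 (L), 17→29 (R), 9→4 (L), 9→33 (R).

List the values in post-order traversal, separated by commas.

29, 17, 23, 4, 13, 32, 30, 20, 19, 37, 33, 9

Post-order visits the left subtree, then the right subtree, then the node.
At 9: go left to 4.
  At 4: no left child.
  At 4: go right to 23.
    At 23: go left to 17.
      At 17: no left child.
      At 17: go right to 29.
        29 is a leaf — visit 29.
      Visit 17.
    At 23: no right child.
    Visit 23.
  Visit 4.
At 9: go right to 33.
  At 33: go left to 30.
    At 30: go left to 32.
      At 32: no left child.
      At 32: go right to 13.
        13 is a leaf — visit 13.
      Visit 32.
    At 30: no right child.
    Visit 30.
  At 33: go right to 37.
    At 37: go left to 20.
      20 is a leaf — visit 20.
    At 37: go right to 19.
      19 is a leaf — visit 19.
    Visit 37.
  Visit 33.
Visit 9.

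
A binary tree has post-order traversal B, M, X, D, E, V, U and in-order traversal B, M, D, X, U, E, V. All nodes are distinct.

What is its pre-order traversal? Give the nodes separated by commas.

U, D, M, B, X, V, E

The last element of post-order is the root; it splits in-order into left and right subtrees.
Root U: left subtree has 4 nodes {B, M, D, X}, right has 2 {E, V}.
  Root D: left subtree has 2 nodes {B, M}, right has 1 {X}.
    Root M: left subtree has 1 node {B}, right has 0 { }.
  Root V: left subtree has 1 node {E}, right has 0 { }.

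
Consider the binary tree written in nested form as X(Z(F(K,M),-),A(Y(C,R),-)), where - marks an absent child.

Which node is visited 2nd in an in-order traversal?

In-order visits the left subtree, then the node, then the right subtree.
At X: go left to Z.
  At Z: go left to F.
    At F: go left to K.
      K is a leaf — visit K.
    Visit F.
    At F: go right to M.
      M is a leaf — visit M.
  Visit Z.
  At Z: no right child.
Visit X.
At X: go right to A.
  At A: go left to Y.
    At Y: go left to C.
      C is a leaf — visit C.
    Visit Y.
    At Y: go right to R.
      R is a leaf — visit R.
  Visit A.
  At A: no right child.
Full in-order sequence: K, F, M, Z, X, C, Y, R, A.

F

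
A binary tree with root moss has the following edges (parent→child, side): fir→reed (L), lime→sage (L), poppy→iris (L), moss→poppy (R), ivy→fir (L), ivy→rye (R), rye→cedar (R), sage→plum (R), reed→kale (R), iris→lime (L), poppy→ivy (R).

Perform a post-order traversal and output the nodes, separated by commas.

plum, sage, lime, iris, kale, reed, fir, cedar, rye, ivy, poppy, moss

Post-order visits the left subtree, then the right subtree, then the node.
At moss: no left child.
At moss: go right to poppy.
  At poppy: go left to iris.
    At iris: go left to lime.
      At lime: go left to sage.
        At sage: no left child.
        At sage: go right to plum.
          plum is a leaf — visit plum.
        Visit sage.
      At lime: no right child.
      Visit lime.
    At iris: no right child.
    Visit iris.
  At poppy: go right to ivy.
    At ivy: go left to fir.
      At fir: go left to reed.
        At reed: no left child.
        At reed: go right to kale.
          kale is a leaf — visit kale.
        Visit reed.
      At fir: no right child.
      Visit fir.
    At ivy: go right to rye.
      At rye: no left child.
      At rye: go right to cedar.
        cedar is a leaf — visit cedar.
      Visit rye.
    Visit ivy.
  Visit poppy.
Visit moss.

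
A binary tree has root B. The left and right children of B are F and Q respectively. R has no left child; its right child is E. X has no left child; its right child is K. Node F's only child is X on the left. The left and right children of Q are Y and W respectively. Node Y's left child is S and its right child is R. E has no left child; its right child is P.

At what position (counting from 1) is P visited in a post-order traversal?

Post-order visits the left subtree, then the right subtree, then the node.
At B: go left to F.
  At F: go left to X.
    At X: no left child.
    At X: go right to K.
      K is a leaf — visit K.
    Visit X.
  At F: no right child.
  Visit F.
At B: go right to Q.
  At Q: go left to Y.
    At Y: go left to S.
      S is a leaf — visit S.
    At Y: go right to R.
      At R: no left child.
      At R: go right to E.
        At E: no left child.
        At E: go right to P.
          P is a leaf — visit P.
        Visit E.
      Visit R.
    Visit Y.
  At Q: go right to W.
    W is a leaf — visit W.
  Visit Q.
Visit B.
Full post-order sequence: K, X, F, S, P, E, R, Y, W, Q, B.

5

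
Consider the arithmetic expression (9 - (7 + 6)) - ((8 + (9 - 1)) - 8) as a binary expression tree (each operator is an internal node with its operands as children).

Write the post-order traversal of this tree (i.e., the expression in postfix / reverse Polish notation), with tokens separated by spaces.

9 7 6 + - 8 9 1 - + 8 - -

Post-order on an expression tree gives postfix notation: for each operator, emit left operand, right operand, then the operator.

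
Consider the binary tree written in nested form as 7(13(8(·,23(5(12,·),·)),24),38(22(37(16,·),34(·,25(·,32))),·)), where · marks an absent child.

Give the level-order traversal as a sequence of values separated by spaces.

7 13 38 8 24 22 23 37 34 5 16 25 12 32

Level-order visits nodes level by level from the root, left to right within each level.
Level 0: 7
Level 1: 13, 38
Level 2: 8, 24, 22
Level 3: 23, 37, 34
Level 4: 5, 16, 25
Level 5: 12, 32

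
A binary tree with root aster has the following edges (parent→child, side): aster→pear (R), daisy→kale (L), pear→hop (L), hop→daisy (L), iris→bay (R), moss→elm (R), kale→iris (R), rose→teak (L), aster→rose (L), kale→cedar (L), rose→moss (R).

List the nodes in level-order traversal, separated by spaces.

Level-order visits nodes level by level from the root, left to right within each level.
Level 0: aster
Level 1: rose, pear
Level 2: teak, moss, hop
Level 3: elm, daisy
Level 4: kale
Level 5: cedar, iris
Level 6: bay

aster rose pear teak moss hop elm daisy kale cedar iris bay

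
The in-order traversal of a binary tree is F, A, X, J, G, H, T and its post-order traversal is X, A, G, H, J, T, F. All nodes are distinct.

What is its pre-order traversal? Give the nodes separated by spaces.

The last element of post-order is the root; it splits in-order into left and right subtrees.
Root F: left subtree has 0 nodes { }, right has 6 {A, X, J, G, H, T}.
  Root T: left subtree has 5 nodes {A, X, J, G, H}, right has 0 { }.
    Root J: left subtree has 2 nodes {A, X}, right has 2 {G, H}.
      Root A: left subtree has 0 nodes { }, right has 1 {X}.
      Root H: left subtree has 1 node {G}, right has 0 { }.

F T J A X H G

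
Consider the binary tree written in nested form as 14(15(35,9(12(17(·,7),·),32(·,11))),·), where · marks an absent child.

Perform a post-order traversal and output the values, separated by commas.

35, 7, 17, 12, 11, 32, 9, 15, 14

Post-order visits the left subtree, then the right subtree, then the node.
At 14: go left to 15.
  At 15: go left to 35.
    35 is a leaf — visit 35.
  At 15: go right to 9.
    At 9: go left to 12.
      At 12: go left to 17.
        At 17: no left child.
        At 17: go right to 7.
          7 is a leaf — visit 7.
        Visit 17.
      At 12: no right child.
      Visit 12.
    At 9: go right to 32.
      At 32: no left child.
      At 32: go right to 11.
        11 is a leaf — visit 11.
      Visit 32.
    Visit 9.
  Visit 15.
At 14: no right child.
Visit 14.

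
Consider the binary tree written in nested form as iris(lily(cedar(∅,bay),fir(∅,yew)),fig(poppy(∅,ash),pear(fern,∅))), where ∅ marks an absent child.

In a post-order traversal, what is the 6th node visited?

ash

Post-order visits the left subtree, then the right subtree, then the node.
At iris: go left to lily.
  At lily: go left to cedar.
    At cedar: no left child.
    At cedar: go right to bay.
      bay is a leaf — visit bay.
    Visit cedar.
  At lily: go right to fir.
    At fir: no left child.
    At fir: go right to yew.
      yew is a leaf — visit yew.
    Visit fir.
  Visit lily.
At iris: go right to fig.
  At fig: go left to poppy.
    At poppy: no left child.
    At poppy: go right to ash.
      ash is a leaf — visit ash.
    Visit poppy.
  At fig: go right to pear.
    At pear: go left to fern.
      fern is a leaf — visit fern.
    At pear: no right child.
    Visit pear.
  Visit fig.
Visit iris.
Full post-order sequence: bay, cedar, yew, fir, lily, ash, poppy, fern, pear, fig, iris.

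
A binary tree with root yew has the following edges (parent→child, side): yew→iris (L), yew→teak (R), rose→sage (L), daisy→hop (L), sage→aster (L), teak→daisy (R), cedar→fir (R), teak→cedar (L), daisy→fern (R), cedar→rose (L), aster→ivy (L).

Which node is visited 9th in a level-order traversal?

fern

Level-order visits nodes level by level from the root, left to right within each level.
Level 0: yew
Level 1: iris, teak
Level 2: cedar, daisy
Level 3: rose, fir, hop, fern
Level 4: sage
Level 5: aster
Level 6: ivy
Full level-order sequence: yew, iris, teak, cedar, daisy, rose, fir, hop, fern, sage, aster, ivy.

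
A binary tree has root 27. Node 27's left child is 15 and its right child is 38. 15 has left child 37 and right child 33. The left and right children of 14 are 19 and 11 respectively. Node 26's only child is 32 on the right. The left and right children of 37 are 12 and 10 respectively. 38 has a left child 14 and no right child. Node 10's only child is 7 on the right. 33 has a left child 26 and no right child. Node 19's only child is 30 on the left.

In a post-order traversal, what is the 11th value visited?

Post-order visits the left subtree, then the right subtree, then the node.
At 27: go left to 15.
  At 15: go left to 37.
    At 37: go left to 12.
      12 is a leaf — visit 12.
    At 37: go right to 10.
      At 10: no left child.
      At 10: go right to 7.
        7 is a leaf — visit 7.
      Visit 10.
    Visit 37.
  At 15: go right to 33.
    At 33: go left to 26.
      At 26: no left child.
      At 26: go right to 32.
        32 is a leaf — visit 32.
      Visit 26.
    At 33: no right child.
    Visit 33.
  Visit 15.
At 27: go right to 38.
  At 38: go left to 14.
    At 14: go left to 19.
      At 19: go left to 30.
        30 is a leaf — visit 30.
      At 19: no right child.
      Visit 19.
    At 14: go right to 11.
      11 is a leaf — visit 11.
    Visit 14.
  At 38: no right child.
  Visit 38.
Visit 27.
Full post-order sequence: 12, 7, 10, 37, 32, 26, 33, 15, 30, 19, 11, 14, 38, 27.

11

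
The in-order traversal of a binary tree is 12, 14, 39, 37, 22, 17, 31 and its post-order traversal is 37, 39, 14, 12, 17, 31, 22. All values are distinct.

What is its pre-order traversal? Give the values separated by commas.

The last element of post-order is the root; it splits in-order into left and right subtrees.
Root 22: left subtree has 4 nodes {12, 14, 39, 37}, right has 2 {17, 31}.
  Root 12: left subtree has 0 nodes { }, right has 3 {14, 39, 37}.
    Root 14: left subtree has 0 nodes { }, right has 2 {39, 37}.
      Root 39: left subtree has 0 nodes { }, right has 1 {37}.
  Root 31: left subtree has 1 node {17}, right has 0 { }.

22, 12, 14, 39, 37, 31, 17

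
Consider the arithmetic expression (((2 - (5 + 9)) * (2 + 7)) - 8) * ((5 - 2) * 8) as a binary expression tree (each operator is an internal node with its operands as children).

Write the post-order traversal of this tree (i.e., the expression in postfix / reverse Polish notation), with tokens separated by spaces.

Post-order on an expression tree gives postfix notation: for each operator, emit left operand, right operand, then the operator.

2 5 9 + - 2 7 + * 8 - 5 2 - 8 * *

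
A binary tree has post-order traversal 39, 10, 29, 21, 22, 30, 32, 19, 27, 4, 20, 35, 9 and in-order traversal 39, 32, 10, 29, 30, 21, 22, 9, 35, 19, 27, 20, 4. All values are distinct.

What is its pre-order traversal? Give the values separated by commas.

9, 32, 39, 30, 29, 10, 22, 21, 35, 20, 27, 19, 4

The last element of post-order is the root; it splits in-order into left and right subtrees.
Root 9: left subtree has 7 nodes {39, 32, 10, 29, 30, 21, 22}, right has 5 {35, 19, 27, 20, 4}.
  Root 32: left subtree has 1 node {39}, right has 5 {10, 29, 30, 21, 22}.
    Root 30: left subtree has 2 nodes {10, 29}, right has 2 {21, 22}.
      Root 29: left subtree has 1 node {10}, right has 0 { }.
      Root 22: left subtree has 1 node {21}, right has 0 { }.
  Root 35: left subtree has 0 nodes { }, right has 4 {19, 27, 20, 4}.
    Root 20: left subtree has 2 nodes {19, 27}, right has 1 {4}.
      Root 27: left subtree has 1 node {19}, right has 0 { }.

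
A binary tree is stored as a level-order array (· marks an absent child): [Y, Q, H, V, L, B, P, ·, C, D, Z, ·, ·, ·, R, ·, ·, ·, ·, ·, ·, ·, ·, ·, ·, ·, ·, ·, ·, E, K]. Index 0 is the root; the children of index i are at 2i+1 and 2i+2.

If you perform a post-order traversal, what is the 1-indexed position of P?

11

Post-order visits the left subtree, then the right subtree, then the node.
At Y: go left to Q.
  At Q: go left to V.
    At V: no left child.
    At V: go right to C.
      C is a leaf — visit C.
    Visit V.
  At Q: go right to L.
    At L: go left to D.
      D is a leaf — visit D.
    At L: go right to Z.
      Z is a leaf — visit Z.
    Visit L.
  Visit Q.
At Y: go right to H.
  At H: go left to B.
    B is a leaf — visit B.
  At H: go right to P.
    At P: no left child.
    At P: go right to R.
      At R: go left to E.
        E is a leaf — visit E.
      At R: go right to K.
        K is a leaf — visit K.
      Visit R.
    Visit P.
  Visit H.
Visit Y.
Full post-order sequence: C, V, D, Z, L, Q, B, E, K, R, P, H, Y.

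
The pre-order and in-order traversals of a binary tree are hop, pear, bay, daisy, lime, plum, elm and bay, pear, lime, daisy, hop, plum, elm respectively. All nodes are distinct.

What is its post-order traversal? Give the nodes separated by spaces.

bay lime daisy pear elm plum hop

The first element of pre-order is the root; it splits in-order into left and right subtrees.
Root hop: left subtree has 4 nodes {bay, pear, lime, daisy}, right has 2 {plum, elm}.
  Root pear: left subtree has 1 node {bay}, right has 2 {lime, daisy}.
    Root daisy: left subtree has 1 node {lime}, right has 0 { }.
  Root plum: left subtree has 0 nodes { }, right has 1 {elm}.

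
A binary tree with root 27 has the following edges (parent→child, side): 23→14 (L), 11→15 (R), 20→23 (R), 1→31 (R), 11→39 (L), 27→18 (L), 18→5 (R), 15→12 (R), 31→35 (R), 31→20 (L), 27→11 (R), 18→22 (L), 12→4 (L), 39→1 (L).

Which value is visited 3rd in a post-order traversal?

18

Post-order visits the left subtree, then the right subtree, then the node.
At 27: go left to 18.
  At 18: go left to 22.
    22 is a leaf — visit 22.
  At 18: go right to 5.
    5 is a leaf — visit 5.
  Visit 18.
At 27: go right to 11.
  At 11: go left to 39.
    At 39: go left to 1.
      At 1: no left child.
      At 1: go right to 31.
        At 31: go left to 20.
          At 20: no left child.
          At 20: go right to 23.
            At 23: go left to 14.
              14 is a leaf — visit 14.
            At 23: no right child.
            Visit 23.
          Visit 20.
        At 31: go right to 35.
          35 is a leaf — visit 35.
        Visit 31.
      Visit 1.
    At 39: no right child.
    Visit 39.
  At 11: go right to 15.
    At 15: no left child.
    At 15: go right to 12.
      At 12: go left to 4.
        4 is a leaf — visit 4.
      At 12: no right child.
      Visit 12.
    Visit 15.
  Visit 11.
Visit 27.
Full post-order sequence: 22, 5, 18, 14, 23, 20, 35, 31, 1, 39, 4, 12, 15, 11, 27.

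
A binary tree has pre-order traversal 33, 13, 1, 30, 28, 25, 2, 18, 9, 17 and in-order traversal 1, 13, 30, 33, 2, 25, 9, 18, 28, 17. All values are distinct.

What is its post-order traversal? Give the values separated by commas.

The first element of pre-order is the root; it splits in-order into left and right subtrees.
Root 33: left subtree has 3 nodes {1, 13, 30}, right has 6 {2, 25, 9, 18, 28, 17}.
  Root 13: left subtree has 1 node {1}, right has 1 {30}.
  Root 28: left subtree has 4 nodes {2, 25, 9, 18}, right has 1 {17}.
    Root 25: left subtree has 1 node {2}, right has 2 {9, 18}.
      Root 18: left subtree has 1 node {9}, right has 0 { }.

1, 30, 13, 2, 9, 18, 25, 17, 28, 33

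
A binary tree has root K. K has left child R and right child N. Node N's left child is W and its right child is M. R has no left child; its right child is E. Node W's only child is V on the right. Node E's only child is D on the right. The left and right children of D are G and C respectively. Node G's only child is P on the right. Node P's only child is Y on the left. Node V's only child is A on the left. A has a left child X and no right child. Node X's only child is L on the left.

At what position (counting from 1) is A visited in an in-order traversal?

12

In-order visits the left subtree, then the node, then the right subtree.
At K: go left to R.
  At R: no left child.
  Visit R.
  At R: go right to E.
    At E: no left child.
    Visit E.
    At E: go right to D.
      At D: go left to G.
        At G: no left child.
        Visit G.
        At G: go right to P.
          At P: go left to Y.
            Y is a leaf — visit Y.
          Visit P.
          At P: no right child.
      Visit D.
      At D: go right to C.
        C is a leaf — visit C.
Visit K.
At K: go right to N.
  At N: go left to W.
    At W: no left child.
    Visit W.
    At W: go right to V.
      At V: go left to A.
        At A: go left to X.
          At X: go left to L.
            L is a leaf — visit L.
          Visit X.
          At X: no right child.
        Visit A.
        At A: no right child.
      Visit V.
      At V: no right child.
  Visit N.
  At N: go right to M.
    M is a leaf — visit M.
Full in-order sequence: R, E, G, Y, P, D, C, K, W, L, X, A, V, N, M.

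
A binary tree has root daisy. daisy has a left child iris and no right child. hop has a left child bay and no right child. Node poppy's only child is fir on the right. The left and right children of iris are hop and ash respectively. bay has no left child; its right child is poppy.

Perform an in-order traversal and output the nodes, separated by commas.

In-order visits the left subtree, then the node, then the right subtree.
At daisy: go left to iris.
  At iris: go left to hop.
    At hop: go left to bay.
      At bay: no left child.
      Visit bay.
      At bay: go right to poppy.
        At poppy: no left child.
        Visit poppy.
        At poppy: go right to fir.
          fir is a leaf — visit fir.
    Visit hop.
    At hop: no right child.
  Visit iris.
  At iris: go right to ash.
    ash is a leaf — visit ash.
Visit daisy.
At daisy: no right child.

bay, poppy, fir, hop, iris, ash, daisy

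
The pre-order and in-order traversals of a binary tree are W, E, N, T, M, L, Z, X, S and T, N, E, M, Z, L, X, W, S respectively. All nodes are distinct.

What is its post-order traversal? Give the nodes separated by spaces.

The first element of pre-order is the root; it splits in-order into left and right subtrees.
Root W: left subtree has 7 nodes {T, N, E, M, Z, L, X}, right has 1 {S}.
  Root E: left subtree has 2 nodes {T, N}, right has 4 {M, Z, L, X}.
    Root N: left subtree has 1 node {T}, right has 0 { }.
    Root M: left subtree has 0 nodes { }, right has 3 {Z, L, X}.
      Root L: left subtree has 1 node {Z}, right has 1 {X}.

T N Z X L M E S W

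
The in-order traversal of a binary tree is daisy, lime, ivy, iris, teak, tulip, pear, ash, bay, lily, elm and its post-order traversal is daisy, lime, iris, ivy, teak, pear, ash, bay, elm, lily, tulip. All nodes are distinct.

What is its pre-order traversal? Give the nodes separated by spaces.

The last element of post-order is the root; it splits in-order into left and right subtrees.
Root tulip: left subtree has 5 nodes {daisy, lime, ivy, iris, teak}, right has 5 {pear, ash, bay, lily, elm}.
  Root teak: left subtree has 4 nodes {daisy, lime, ivy, iris}, right has 0 { }.
    Root ivy: left subtree has 2 nodes {daisy, lime}, right has 1 {iris}.
      Root lime: left subtree has 1 node {daisy}, right has 0 { }.
  Root lily: left subtree has 3 nodes {pear, ash, bay}, right has 1 {elm}.
    Root bay: left subtree has 2 nodes {pear, ash}, right has 0 { }.
      Root ash: left subtree has 1 node {pear}, right has 0 { }.

tulip teak ivy lime daisy iris lily bay ash pear elm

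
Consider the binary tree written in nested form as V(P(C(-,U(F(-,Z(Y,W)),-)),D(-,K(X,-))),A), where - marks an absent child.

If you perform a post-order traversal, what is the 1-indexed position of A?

11

Post-order visits the left subtree, then the right subtree, then the node.
At V: go left to P.
  At P: go left to C.
    At C: no left child.
    At C: go right to U.
      At U: go left to F.
        At F: no left child.
        At F: go right to Z.
          At Z: go left to Y.
            Y is a leaf — visit Y.
          At Z: go right to W.
            W is a leaf — visit W.
          Visit Z.
        Visit F.
      At U: no right child.
      Visit U.
    Visit C.
  At P: go right to D.
    At D: no left child.
    At D: go right to K.
      At K: go left to X.
        X is a leaf — visit X.
      At K: no right child.
      Visit K.
    Visit D.
  Visit P.
At V: go right to A.
  A is a leaf — visit A.
Visit V.
Full post-order sequence: Y, W, Z, F, U, C, X, K, D, P, A, V.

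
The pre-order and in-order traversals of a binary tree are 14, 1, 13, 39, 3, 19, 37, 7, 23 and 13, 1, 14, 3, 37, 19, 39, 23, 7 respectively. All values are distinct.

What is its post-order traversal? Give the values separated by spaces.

13 1 37 19 3 23 7 39 14

The first element of pre-order is the root; it splits in-order into left and right subtrees.
Root 14: left subtree has 2 nodes {13, 1}, right has 6 {3, 37, 19, 39, 23, 7}.
  Root 1: left subtree has 1 node {13}, right has 0 { }.
  Root 39: left subtree has 3 nodes {3, 37, 19}, right has 2 {23, 7}.
    Root 3: left subtree has 0 nodes { }, right has 2 {37, 19}.
      Root 19: left subtree has 1 node {37}, right has 0 { }.
    Root 7: left subtree has 1 node {23}, right has 0 { }.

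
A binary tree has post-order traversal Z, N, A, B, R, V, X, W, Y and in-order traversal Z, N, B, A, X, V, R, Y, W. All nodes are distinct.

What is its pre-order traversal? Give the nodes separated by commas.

Y, X, B, N, Z, A, V, R, W

The last element of post-order is the root; it splits in-order into left and right subtrees.
Root Y: left subtree has 7 nodes {Z, N, B, A, X, V, R}, right has 1 {W}.
  Root X: left subtree has 4 nodes {Z, N, B, A}, right has 2 {V, R}.
    Root B: left subtree has 2 nodes {Z, N}, right has 1 {A}.
      Root N: left subtree has 1 node {Z}, right has 0 { }.
    Root V: left subtree has 0 nodes { }, right has 1 {R}.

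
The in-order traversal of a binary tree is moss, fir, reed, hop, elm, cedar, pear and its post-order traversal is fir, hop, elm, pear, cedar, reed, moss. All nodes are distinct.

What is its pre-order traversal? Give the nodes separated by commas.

The last element of post-order is the root; it splits in-order into left and right subtrees.
Root moss: left subtree has 0 nodes { }, right has 6 {fir, reed, hop, elm, cedar, pear}.
  Root reed: left subtree has 1 node {fir}, right has 4 {hop, elm, cedar, pear}.
    Root cedar: left subtree has 2 nodes {hop, elm}, right has 1 {pear}.
      Root elm: left subtree has 1 node {hop}, right has 0 { }.

moss, reed, fir, cedar, elm, hop, pear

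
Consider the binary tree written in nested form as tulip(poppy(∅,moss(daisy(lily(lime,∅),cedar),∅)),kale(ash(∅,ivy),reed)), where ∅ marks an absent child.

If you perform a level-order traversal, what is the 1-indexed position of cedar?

Level-order visits nodes level by level from the root, left to right within each level.
Level 0: tulip
Level 1: poppy, kale
Level 2: moss, ash, reed
Level 3: daisy, ivy
Level 4: lily, cedar
Level 5: lime
Full level-order sequence: tulip, poppy, kale, moss, ash, reed, daisy, ivy, lily, cedar, lime.

10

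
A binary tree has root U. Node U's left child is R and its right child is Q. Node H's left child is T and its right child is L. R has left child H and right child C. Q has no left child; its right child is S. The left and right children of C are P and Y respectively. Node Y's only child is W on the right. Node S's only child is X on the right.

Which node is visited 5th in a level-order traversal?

Level-order visits nodes level by level from the root, left to right within each level.
Level 0: U
Level 1: R, Q
Level 2: H, C, S
Level 3: T, L, P, Y, X
Level 4: W
Full level-order sequence: U, R, Q, H, C, S, T, L, P, Y, X, W.

C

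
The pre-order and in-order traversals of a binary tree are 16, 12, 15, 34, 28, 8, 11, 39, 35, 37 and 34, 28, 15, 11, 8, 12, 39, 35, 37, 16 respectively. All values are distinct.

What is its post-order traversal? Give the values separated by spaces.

28 34 11 8 15 37 35 39 12 16

The first element of pre-order is the root; it splits in-order into left and right subtrees.
Root 16: left subtree has 9 nodes {34, 28, 15, 11, 8, 12, 39, 35, 37}, right has 0 { }.
  Root 12: left subtree has 5 nodes {34, 28, 15, 11, 8}, right has 3 {39, 35, 37}.
    Root 15: left subtree has 2 nodes {34, 28}, right has 2 {11, 8}.
      Root 34: left subtree has 0 nodes { }, right has 1 {28}.
      Root 8: left subtree has 1 node {11}, right has 0 { }.
    Root 39: left subtree has 0 nodes { }, right has 2 {35, 37}.
      Root 35: left subtree has 0 nodes { }, right has 1 {37}.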